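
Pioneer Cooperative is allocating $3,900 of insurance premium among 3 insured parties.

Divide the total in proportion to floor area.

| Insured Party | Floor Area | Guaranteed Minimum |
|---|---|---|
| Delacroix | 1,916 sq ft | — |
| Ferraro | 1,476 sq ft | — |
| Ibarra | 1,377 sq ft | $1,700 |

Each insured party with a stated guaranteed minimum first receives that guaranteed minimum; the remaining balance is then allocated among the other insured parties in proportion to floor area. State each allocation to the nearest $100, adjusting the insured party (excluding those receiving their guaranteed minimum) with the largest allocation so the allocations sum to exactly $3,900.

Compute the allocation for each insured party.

Delacroix: $1,200 | Ferraro: $1,000 | Ibarra: $1,700

Guaranteed amounts: Ibarra $1,700. Balance $2,200.
Balance split over remaining floor area 3,392: Delacroix 1,242.69 → $1,200; Ferraro 957.31 → $1,000.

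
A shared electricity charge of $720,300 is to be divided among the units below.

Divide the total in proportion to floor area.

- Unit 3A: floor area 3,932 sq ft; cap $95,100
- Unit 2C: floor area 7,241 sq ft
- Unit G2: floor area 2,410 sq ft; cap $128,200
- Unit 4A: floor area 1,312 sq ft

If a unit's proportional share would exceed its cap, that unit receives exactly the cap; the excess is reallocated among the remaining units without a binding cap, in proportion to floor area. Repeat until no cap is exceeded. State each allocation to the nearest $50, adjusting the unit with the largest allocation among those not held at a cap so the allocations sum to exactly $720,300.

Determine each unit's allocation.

Unit 3A: $95,100 | Unit 2C: $420,750 | Unit G2: $128,200 | Unit 4A: $76,250

Combined floor area = 14,895.
Unconstrained shares: Unit 3A 190,145.66; Unit 2C 350,163.97; Unit G2 116,544.01; Unit 4A 63,446.36.
Held at cap: Unit 3A ($95,100); remaining pool $625,200 reallocated over remaining floor area 10,963.
Held at cap: Unit G2 ($128,200); remaining pool $497,000 reallocated over remaining floor area 8,553.
Remaining shares: Unit 2C 420,761.95 → $420,750; Unit 4A 76,238.05 → $76,250.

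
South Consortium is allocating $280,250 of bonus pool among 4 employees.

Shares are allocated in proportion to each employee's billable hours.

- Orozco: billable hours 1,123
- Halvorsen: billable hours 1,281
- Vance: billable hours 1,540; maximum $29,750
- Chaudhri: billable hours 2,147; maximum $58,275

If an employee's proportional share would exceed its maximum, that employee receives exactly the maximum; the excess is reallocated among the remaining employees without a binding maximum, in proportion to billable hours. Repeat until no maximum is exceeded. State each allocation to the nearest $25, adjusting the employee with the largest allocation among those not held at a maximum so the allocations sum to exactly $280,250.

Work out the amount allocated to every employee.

Orozco: $89,800 | Halvorsen: $102,425 | Vance: $29,750 | Chaudhri: $58,275

Sum of billable hours: 6,091.
Unconstrained shares: Orozco 51,669.80; Halvorsen 58,939.46; Vance 70,856.18; Chaudhri 98,784.56.
Cap binds for Vance ($29,750), Chaudhri ($58,275); remaining pool $192,225 reallocated over remaining billable hours 2,404.
Shares after redistribution: Orozco 89,795.62 → $89,800; Halvorsen 102,429.38 → $102,425.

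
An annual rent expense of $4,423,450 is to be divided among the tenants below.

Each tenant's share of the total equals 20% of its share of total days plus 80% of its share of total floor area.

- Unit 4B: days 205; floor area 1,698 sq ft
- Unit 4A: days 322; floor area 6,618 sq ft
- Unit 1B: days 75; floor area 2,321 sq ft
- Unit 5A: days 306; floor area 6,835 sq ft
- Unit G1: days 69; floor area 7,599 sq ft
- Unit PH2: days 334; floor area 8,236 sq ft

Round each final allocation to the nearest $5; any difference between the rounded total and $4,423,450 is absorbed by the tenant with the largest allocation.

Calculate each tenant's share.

Unit 4B: $318,745 · Unit 4A: $920,435 · Unit 1B: $297,210 · Unit 5A: $932,690 · Unit G1: $853,930 · Unit PH2: $1,100,440

Totals — days 1,311, floor area 33,307.
Composite weights (20% days + 80% floor area): Unit 4B 0.0721; Unit 4A 0.2081; Unit 1B 0.0672; Unit 5A 0.2109; Unit G1 0.1930; Unit PH2 0.2488.
Raw shares: Unit 4B 318,745.21; Unit 4A 920,433.17; Unit 1B 297,210.23; Unit 5A 932,691.58; Unit G1 853,931.57; Unit PH2 1,100,438.24.
After rounding ($5): Unit 4B $318,745; Unit 4A $920,435; Unit 1B $297,210; Unit 5A $932,690; Unit G1 $853,930; Unit PH2 $1,100,440. Sum = $4,423,450.
No rounding difference to absorb.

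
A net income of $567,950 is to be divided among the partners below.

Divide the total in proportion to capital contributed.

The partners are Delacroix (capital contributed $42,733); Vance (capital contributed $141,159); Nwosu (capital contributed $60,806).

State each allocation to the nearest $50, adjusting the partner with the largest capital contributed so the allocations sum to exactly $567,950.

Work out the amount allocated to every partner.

Combined capital contributed = 244,698.
Pro-rata amounts: Delacroix 42,733/244,698 × $567,950 = 99,184.33; Vance 141,159/244,698 × $567,950 = 327,633.47; Nwosu 60,806/244,698 × $567,950 = 141,132.20.
After rounding ($50): Delacroix $99,200; Vance $327,650; Nwosu $141,150. Sum = $568,000.
Difference $567,950 − $568,000 = −$50 applied to largest capital contributed (Vance): Vance becomes $327,600.

Delacroix: $99,200 · Vance: $327,600 · Nwosu: $141,150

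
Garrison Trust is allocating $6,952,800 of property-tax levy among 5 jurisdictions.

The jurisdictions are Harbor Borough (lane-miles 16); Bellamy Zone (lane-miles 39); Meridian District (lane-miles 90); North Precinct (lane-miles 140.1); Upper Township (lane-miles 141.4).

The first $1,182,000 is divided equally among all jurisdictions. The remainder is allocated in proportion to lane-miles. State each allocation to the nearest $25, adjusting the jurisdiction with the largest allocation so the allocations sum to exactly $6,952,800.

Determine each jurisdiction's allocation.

Harbor Borough: $452,900; Bellamy Zone: $764,100; Meridian District: $1,454,150; North Precinct: $2,132,025; Upper Township: $2,149,625

First tranche $1,182,000 split equally: $236,400 each.
Remainder $5,770,800 by lane-miles (total 426.5): Harbor Borough 216,489.57 → $216,500; Bellamy Zone 527,693.32 → $527,700; Meridian District 1,217,753.81 → $1,217,750; North Precinct 1,895,636.76 → $1,895,625; Upper Township 1,913,226.54 → $1,913,225.
Totals: Harbor Borough $236,400 + $216,500 = $452,900; Bellamy Zone $236,400 + $527,700 = $764,100; Meridian District $236,400 + $1,217,750 = $1,454,150; North Precinct $236,400 + $1,895,625 = $2,132,025; Upper Township $236,400 + $1,913,225 = $2,149,625.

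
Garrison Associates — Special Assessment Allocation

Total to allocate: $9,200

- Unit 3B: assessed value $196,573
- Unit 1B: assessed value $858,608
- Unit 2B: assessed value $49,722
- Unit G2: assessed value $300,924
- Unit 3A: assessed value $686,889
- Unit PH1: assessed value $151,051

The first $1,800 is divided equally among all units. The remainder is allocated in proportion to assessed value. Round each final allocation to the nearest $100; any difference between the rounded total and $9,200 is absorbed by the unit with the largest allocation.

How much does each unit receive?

Unit 3B: $900 | Unit 1B: $3,100 | Unit 2B: $500 | Unit G2: $1,300 | Unit 3A: $2,600 | Unit PH1: $800

First tranche $1,800 split equally: $300 each.
Remainder $7,400 by assessed value (total 2,243,767): Unit 3B 648.30 → $600; Unit 1B 2,831.71 → $2,800; Unit 2B 163.98 → $200; Unit G2 992.45 → $1,000; Unit 3A 2,265.38 → $2,300; Unit PH1 498.17 → $500.
Totals: Unit 3B $300 + $600 = $900; Unit 1B $300 + $2,800 = $3,100; Unit 2B $300 + $200 = $500; Unit G2 $300 + $1,000 = $1,300; Unit 3A $300 + $2,300 = $2,600; Unit PH1 $300 + $500 = $800.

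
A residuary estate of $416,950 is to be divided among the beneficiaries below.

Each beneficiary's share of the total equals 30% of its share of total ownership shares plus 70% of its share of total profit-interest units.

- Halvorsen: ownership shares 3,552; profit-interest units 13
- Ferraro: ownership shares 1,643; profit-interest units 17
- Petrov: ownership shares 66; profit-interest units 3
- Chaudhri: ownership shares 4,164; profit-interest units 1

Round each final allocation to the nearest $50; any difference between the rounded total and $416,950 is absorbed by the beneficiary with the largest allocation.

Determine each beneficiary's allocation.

Totals — ownership shares 9,425, profit-interest units 34.
Blended shares (30% ownership shares + 70% profit-interest units): Halvorsen 0.3807; Ferraro 0.4023; Petrov 0.0639; Chaudhri 0.1531.
Pro-rata amounts: Halvorsen 158,736.23; Ferraro 167,737.77; Petrov 26,628.72; Chaudhri 63,847.28.
At nearest $50: Halvorsen $158,750; Ferraro $167,750; Petrov $26,650; Chaudhri $63,850. Sum = $417,000.
Difference $416,950 − $417,000 = −$50 applied to largest allocation (Ferraro): Ferraro becomes $167,700.

Halvorsen: $158,750 | Ferraro: $167,700 | Petrov: $26,650 | Chaudhri: $63,850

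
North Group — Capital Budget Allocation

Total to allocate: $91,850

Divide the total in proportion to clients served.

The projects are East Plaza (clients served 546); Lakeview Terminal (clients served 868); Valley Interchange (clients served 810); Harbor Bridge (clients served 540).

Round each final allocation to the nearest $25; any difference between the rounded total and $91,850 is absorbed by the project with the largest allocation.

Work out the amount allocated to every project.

Combined clients served = 2,764.
Raw shares: East Plaza 546/2,764 × $91,850 = 18,144.03; Lakeview Terminal 868/2,764 × $91,850 = 28,844.36; Valley Interchange 810/2,764 × $91,850 = 26,916.97; Harbor Bridge 540/2,764 × $91,850 = 17,944.65.
At nearest $25: East Plaza $18,150; Lakeview Terminal $28,850; Valley Interchange $26,925; Harbor Bridge $17,950. Sum = $91,875.
Difference $91,850 − $91,875 = −$25 applied to largest allocation (Lakeview Terminal): Lakeview Terminal becomes $28,825.

East Plaza: $18,150; Lakeview Terminal: $28,825; Valley Interchange: $26,925; Harbor Bridge: $17,950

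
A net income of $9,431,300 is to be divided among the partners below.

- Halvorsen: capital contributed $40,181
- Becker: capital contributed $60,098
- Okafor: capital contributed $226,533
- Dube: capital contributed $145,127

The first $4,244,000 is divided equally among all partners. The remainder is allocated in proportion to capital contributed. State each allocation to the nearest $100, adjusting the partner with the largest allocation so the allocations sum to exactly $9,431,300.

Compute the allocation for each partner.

Equal tier: $4,244,000 ÷ 4 = $1,061,000 apiece.
Remainder $5,187,300 by capital contributed (total 471,939): Halvorsen 441,647.97 → $441,600; Becker 660,564.94 → $660,600; Okafor 2,489,929.06 → $2,489,900; Dube 1,595,158.03 → $1,595,200.
Totals: Halvorsen $1,061,000 + $441,600 = $1,502,600; Becker $1,061,000 + $660,600 = $1,721,600; Okafor $1,061,000 + $2,489,900 = $3,550,900; Dube $1,061,000 + $1,595,200 = $2,656,200.

Halvorsen: $1,502,600 · Becker: $1,721,600 · Okafor: $3,550,900 · Dube: $2,656,200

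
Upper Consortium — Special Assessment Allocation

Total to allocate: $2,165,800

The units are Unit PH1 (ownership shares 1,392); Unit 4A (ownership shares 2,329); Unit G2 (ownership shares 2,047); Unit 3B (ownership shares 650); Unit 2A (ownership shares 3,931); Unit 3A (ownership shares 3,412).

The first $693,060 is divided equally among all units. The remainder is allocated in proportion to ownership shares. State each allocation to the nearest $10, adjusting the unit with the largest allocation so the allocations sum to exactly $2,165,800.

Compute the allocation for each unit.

Unit PH1: $264,490; Unit 4A: $364,770; Unit G2: $334,590; Unit 3B: $185,070; Unit 2A: $536,210; Unit 3A: $480,670

Equal tier: $693,060 ÷ 6 = $115,510 apiece.
Remainder $1,472,740 by ownership shares (total 13,761): Unit PH1 148,975.66 → $148,980; Unit 4A 249,255.97 → $249,260; Unit G2 219,075.56 → $219,080; Unit 3B 69,564.78 → $69,560; Unit 2A 420,706.41 → $420,710; Unit 3A 365,161.61 → $365,160.
Rounding difference −$10 on remainder applied to Unit 2A.
Totals: Unit PH1 $115,510 + $148,980 = $264,490; Unit 4A $115,510 + $249,260 = $364,770; Unit G2 $115,510 + $219,080 = $334,590; Unit 3B $115,510 + $69,560 = $185,070; Unit 2A $115,510 + $420,700 = $536,210; Unit 3A $115,510 + $365,160 = $480,670.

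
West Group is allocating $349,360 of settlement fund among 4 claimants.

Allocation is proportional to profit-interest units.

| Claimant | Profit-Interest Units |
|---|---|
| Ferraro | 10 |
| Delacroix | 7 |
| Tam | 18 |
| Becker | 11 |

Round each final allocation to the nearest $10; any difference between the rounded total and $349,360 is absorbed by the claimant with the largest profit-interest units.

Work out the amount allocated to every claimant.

Ferraro: $75,950 · Delacroix: $53,160 · Tam: $136,710 · Becker: $83,540

Profit-interest units total: 10 + 7 + 18 + 11 = 46.
Proportional shares: Ferraro 75,947.83; Delacroix 53,163.48; Tam 136,706.09; Becker 83,542.61.
After rounding ($10): Ferraro $75,950; Delacroix $53,160; Tam $136,710; Becker $83,540. Sum = $349,360.
Sum already equals the total — no adjustment.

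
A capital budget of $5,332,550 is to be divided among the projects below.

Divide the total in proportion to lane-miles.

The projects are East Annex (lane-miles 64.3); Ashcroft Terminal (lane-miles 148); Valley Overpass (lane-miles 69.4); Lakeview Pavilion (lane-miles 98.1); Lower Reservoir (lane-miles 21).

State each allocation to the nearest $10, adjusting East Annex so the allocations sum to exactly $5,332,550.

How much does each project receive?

East Annex: $855,490; Ashcroft Terminal: $1,969,110; Valley Overpass: $923,350; Lakeview Pavilion: $1,305,200; Lower Reservoir: $279,400

Lane-miles total: 400.8.
Raw shares: East Annex 64.3/400.8 × $5,332,550 = 855,496.42; Ashcroft Terminal 148/400.8 × $5,332,550 = 1,969,105.29; Valley Overpass 69.4/400.8 × $5,332,550 = 923,350.72; Lakeview Pavilion 98.1/400.8 × $5,332,550 = 1,305,197.49; Lower Reservoir 21/400.8 × $5,332,550 = 279,400.07.
At nearest $10: East Annex $855,500; Ashcroft Terminal $1,969,110; Valley Overpass $923,350; Lakeview Pavilion $1,305,200; Lower Reservoir $279,400. Sum = $5,332,560.
Difference $5,332,550 − $5,332,560 = −$10 applied to East Annex: East Annex becomes $855,490.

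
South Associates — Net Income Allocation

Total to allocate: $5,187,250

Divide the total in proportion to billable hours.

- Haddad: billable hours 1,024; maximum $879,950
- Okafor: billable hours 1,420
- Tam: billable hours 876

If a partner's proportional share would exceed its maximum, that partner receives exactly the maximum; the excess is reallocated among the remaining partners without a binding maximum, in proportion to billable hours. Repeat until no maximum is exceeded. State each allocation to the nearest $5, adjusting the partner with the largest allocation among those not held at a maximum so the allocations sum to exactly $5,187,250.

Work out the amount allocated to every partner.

Haddad: $879,950; Okafor: $2,663,920; Tam: $1,643,380

Total billable hours = 3,320.
Pro-rata shares before constraints: Haddad 1,599,922.89; Okafor 2,218,643.07; Tam 1,368,684.04.
Held at cap: Haddad ($879,950); balance $4,307,300 reallocated over remaining billable hours 2,296.
Remaining shares: Okafor 2,663,922.47 → $2,663,920; Tam 1,643,377.53 → $1,643,380.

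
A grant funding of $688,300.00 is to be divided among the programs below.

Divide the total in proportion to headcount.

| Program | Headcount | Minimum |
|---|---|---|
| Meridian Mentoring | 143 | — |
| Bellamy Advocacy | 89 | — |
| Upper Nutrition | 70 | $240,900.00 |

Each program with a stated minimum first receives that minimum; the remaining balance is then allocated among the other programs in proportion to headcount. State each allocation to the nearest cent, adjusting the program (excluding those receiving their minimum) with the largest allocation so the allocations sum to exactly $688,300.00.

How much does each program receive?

Meridian Mentoring: $275,768.10 | Bellamy Advocacy: $171,631.90 | Upper Nutrition: $240,900.00

Minimums first: Upper Nutrition $240,900.00. Balance $447,400.00.
Balance split over remaining headcount 232: Meridian Mentoring 275,768.1034 → $275,768.10; Bellamy Advocacy 171,631.8966 → $171,631.90.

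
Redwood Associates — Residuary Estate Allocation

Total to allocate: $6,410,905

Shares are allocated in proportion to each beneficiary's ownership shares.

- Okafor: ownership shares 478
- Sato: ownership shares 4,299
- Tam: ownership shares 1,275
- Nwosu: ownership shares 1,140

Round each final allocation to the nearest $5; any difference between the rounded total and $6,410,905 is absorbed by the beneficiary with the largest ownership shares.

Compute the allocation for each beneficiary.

Okafor: $426,085 · Sato: $3,832,105 · Tam: $1,136,525 · Nwosu: $1,016,190

Total ownership shares = 7,192.
Proportional shares: Okafor 478/7,192 × $6,410,905 = 426,086.29; Sato 4,299/7,192 × $6,410,905 = 3,832,102.42; Tam 1,275/7,192 × $6,410,905 = 1,136,527.24; Nwosu 1,140/7,192 × $6,410,905 = 1,016,189.06.
At nearest $5: Okafor $426,085; Sato $3,832,100; Tam $1,136,525; Nwosu $1,016,190. Sum = $6,410,900.
Difference $6,410,905 − $6,410,900 = +$5 applied to largest ownership shares (Sato): Sato becomes $3,832,105.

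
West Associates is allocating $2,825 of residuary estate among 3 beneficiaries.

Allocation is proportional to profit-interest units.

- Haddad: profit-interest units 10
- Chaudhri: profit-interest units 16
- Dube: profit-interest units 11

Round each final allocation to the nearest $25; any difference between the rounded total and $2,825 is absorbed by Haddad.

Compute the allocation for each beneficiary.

Haddad: $750 · Chaudhri: $1,225 · Dube: $850

Combined profit-interest units = 37.
Pro-rata amounts: Haddad 10/37 × $2,825 = 763.51; Chaudhri 16/37 × $2,825 = 1,221.62; Dube 11/37 × $2,825 = 839.86.
After rounding ($25): Haddad $775; Chaudhri $1,225; Dube $850. Sum = $2,850.
Difference $2,825 − $2,850 = −$25 applied to Haddad: Haddad becomes $750.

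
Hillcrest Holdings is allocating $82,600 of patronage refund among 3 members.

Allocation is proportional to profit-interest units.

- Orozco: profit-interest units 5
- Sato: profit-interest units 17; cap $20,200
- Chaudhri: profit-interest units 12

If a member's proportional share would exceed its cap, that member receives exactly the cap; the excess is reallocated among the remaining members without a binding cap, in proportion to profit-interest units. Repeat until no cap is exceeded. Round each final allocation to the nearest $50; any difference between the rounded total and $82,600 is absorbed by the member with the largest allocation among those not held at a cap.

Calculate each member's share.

Combined profit-interest units = 34.
Proportional shares (ignoring caps): Orozco 12,147.06; Sato 41,300.00; Chaudhri 29,152.94.
Cap binds for Sato ($20,200); balance $62,400 reallocated over remaining profit-interest units 17.
Redistributed shares: Orozco 18,352.94 → $18,350; Chaudhri 44,047.06 → $44,050.

Orozco: $18,350 | Sato: $20,200 | Chaudhri: $44,050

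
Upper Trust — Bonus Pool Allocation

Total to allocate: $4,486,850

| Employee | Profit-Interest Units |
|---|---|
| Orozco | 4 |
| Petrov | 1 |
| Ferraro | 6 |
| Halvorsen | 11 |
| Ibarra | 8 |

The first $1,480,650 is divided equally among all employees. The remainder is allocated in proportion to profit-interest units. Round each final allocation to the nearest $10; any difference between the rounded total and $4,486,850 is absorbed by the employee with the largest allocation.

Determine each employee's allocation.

Orozco: $696,960 | Petrov: $396,340 | Ferraro: $897,370 | Halvorsen: $1,398,400 | Ibarra: $1,097,780

First tranche $1,480,650 split equally: $296,130 each.
Remainder $3,006,200 by profit-interest units (total 30): Orozco 400,826.67 → $400,830; Petrov 100,206.67 → $100,210; Ferraro 601,240.00 → $601,240; Halvorsen 1,102,273.33 → $1,102,270; Ibarra 801,653.33 → $801,650.
Totals: Orozco $296,130 + $400,830 = $696,960; Petrov $296,130 + $100,210 = $396,340; Ferraro $296,130 + $601,240 = $897,370; Halvorsen $296,130 + $1,102,270 = $1,398,400; Ibarra $296,130 + $801,650 = $1,097,780.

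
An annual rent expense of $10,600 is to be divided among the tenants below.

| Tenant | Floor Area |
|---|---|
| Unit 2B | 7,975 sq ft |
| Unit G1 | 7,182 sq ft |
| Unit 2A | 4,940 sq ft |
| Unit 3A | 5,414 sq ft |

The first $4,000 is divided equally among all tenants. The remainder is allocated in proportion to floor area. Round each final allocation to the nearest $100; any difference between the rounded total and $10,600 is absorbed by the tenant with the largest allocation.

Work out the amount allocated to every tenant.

Unit 2B: $3,000; Unit G1: $2,900; Unit 2A: $2,300; Unit 3A: $2,400

$4,000 shared equally gives $1,000 per tenant.
Remainder $6,600 by floor area (total 25,511): Unit 2B 2,063.23 → $2,100; Unit G1 1,858.07 → $1,900; Unit 2A 1,278.04 → $1,300; Unit 3A 1,400.67 → $1,400.
Rounding difference −$100 on remainder applied to Unit 2B.
Totals: Unit 2B $1,000 + $2,000 = $3,000; Unit G1 $1,000 + $1,900 = $2,900; Unit 2A $1,000 + $1,300 = $2,300; Unit 3A $1,000 + $1,400 = $2,400.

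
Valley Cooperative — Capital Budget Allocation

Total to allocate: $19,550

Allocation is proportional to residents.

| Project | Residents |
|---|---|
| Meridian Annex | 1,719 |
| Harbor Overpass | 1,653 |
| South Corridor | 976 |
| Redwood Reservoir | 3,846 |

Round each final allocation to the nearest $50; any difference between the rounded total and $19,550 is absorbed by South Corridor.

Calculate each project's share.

Meridian Annex: $4,100 · Harbor Overpass: $3,950 · South Corridor: $2,300 · Redwood Reservoir: $9,200

Combined residents = 8,194.
Raw shares: Meridian Annex 1,719/8,194 × $19,550 = 4,101.35; Harbor Overpass 1,653/8,194 × $19,550 = 3,943.88; South Corridor 976/8,194 × $19,550 = 2,328.63; Redwood Reservoir 3,846/8,194 × $19,550 = 9,176.14.
At nearest $50: Meridian Annex $4,100; Harbor Overpass $3,950; South Corridor $2,350; Redwood Reservoir $9,200. Sum = $19,600.
Difference $19,550 − $19,600 = −$50 applied to South Corridor: South Corridor becomes $2,300.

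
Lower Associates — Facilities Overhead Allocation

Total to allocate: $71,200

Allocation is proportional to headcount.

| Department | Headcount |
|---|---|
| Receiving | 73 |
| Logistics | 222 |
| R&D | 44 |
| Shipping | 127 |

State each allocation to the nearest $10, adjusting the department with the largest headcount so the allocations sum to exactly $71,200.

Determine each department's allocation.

Sum of headcount: 466.
Pro-rata amounts: Receiving 73/466 × $71,200 = 11,153.65; Logistics 222/466 × $71,200 = 33,919.31; R&D 44/466 × $71,200 = 6,722.75; Shipping 127/466 × $71,200 = 19,404.29.
Rounded to nearest $10: Receiving $11,150; Logistics $33,920; R&D $6,720; Shipping $19,400. Sum = $71,190.
Difference $71,200 − $71,190 = +$10 applied to largest headcount (Logistics): Logistics becomes $33,930.

Receiving: $11,150; Logistics: $33,930; R&D: $6,720; Shipping: $19,400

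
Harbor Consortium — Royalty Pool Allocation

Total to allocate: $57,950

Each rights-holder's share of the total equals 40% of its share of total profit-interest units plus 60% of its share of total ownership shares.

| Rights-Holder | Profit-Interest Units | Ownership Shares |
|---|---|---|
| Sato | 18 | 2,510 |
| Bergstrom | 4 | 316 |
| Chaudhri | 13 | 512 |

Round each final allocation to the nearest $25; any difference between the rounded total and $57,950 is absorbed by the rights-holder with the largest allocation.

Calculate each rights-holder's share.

Sato: $38,050; Bergstrom: $5,950; Chaudhri: $13,950

Totals — profit-interest units 35, ownership shares 3,338.
Composite weights (40% profit-interest units + 60% ownership shares): Sato 0.6569; Bergstrom 0.1025; Chaudhri 0.2406.
Unrounded shares: Sato 38,066.35; Bergstrom 5,940.73; Chaudhri 13,942.92.
After rounding ($25): Sato $38,075; Bergstrom $5,950; Chaudhri $13,950. Sum = $57,975.
Difference $57,950 − $57,975 = −$25 applied to largest allocation (Sato): Sato becomes $38,050.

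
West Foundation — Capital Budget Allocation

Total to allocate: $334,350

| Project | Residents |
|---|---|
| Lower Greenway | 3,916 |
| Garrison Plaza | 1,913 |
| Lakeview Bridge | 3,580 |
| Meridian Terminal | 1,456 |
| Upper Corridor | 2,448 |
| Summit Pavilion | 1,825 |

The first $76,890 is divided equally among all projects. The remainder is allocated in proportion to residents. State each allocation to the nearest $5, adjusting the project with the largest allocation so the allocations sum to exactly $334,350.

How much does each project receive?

Lower Greenway: $79,415 · Garrison Plaza: $45,350 · Lakeview Bridge: $73,700 · Meridian Terminal: $37,580 · Upper Corridor: $54,450 · Summit Pavilion: $43,855

$76,890 shared equally gives $12,815 per project.
Remainder $257,460 by residents (total 15,138): Lower Greenway 66,601.49 → $66,600; Garrison Plaza 32,535.41 → $32,535; Lakeview Bridge 60,886.96 → $60,885; Meridian Terminal 24,762.96 → $24,765; Upper Corridor 41,634.44 → $41,635; Summit Pavilion 31,038.74 → $31,040.
Totals: Lower Greenway $12,815 + $66,600 = $79,415; Garrison Plaza $12,815 + $32,535 = $45,350; Lakeview Bridge $12,815 + $60,885 = $73,700; Meridian Terminal $12,815 + $24,765 = $37,580; Upper Corridor $12,815 + $41,635 = $54,450; Summit Pavilion $12,815 + $31,040 = $43,855.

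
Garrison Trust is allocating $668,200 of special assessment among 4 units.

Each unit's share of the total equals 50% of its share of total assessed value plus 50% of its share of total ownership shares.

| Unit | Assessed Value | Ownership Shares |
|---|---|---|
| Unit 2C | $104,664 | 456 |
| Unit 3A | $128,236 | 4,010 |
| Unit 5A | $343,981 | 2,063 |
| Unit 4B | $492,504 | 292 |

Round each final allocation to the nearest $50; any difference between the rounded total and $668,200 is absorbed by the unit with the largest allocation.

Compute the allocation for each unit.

Unit 2C: $55,050 · Unit 3A: $236,500 · Unit 5A: $208,500 · Unit 4B: $168,150

Assessed value total 1,069,385; ownership shares total 6,821.
Blended shares (50% assessed value + 50% ownership shares): Unit 2C 0.0824; Unit 3A 0.3539; Unit 5A 0.3121; Unit 4B 0.2517.
Proportional shares: Unit 2C 55,034.77; Unit 3A 236,477.98; Unit 5A 208,515.41; Unit 4B 168,171.84.
At nearest $50: Unit 2C $55,050; Unit 3A $236,500; Unit 5A $208,500; Unit 4B $168,150. Sum = $668,200.
Rounded total matches; no reconciliation needed.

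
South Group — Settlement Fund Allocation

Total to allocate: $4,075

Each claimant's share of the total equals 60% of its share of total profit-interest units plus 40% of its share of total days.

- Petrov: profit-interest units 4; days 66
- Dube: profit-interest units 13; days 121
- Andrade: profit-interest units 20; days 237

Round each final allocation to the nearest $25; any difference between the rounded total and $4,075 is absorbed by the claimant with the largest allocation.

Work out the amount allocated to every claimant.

Totals — profit-interest units 37, days 424.
Composite weights (60% profit-interest units + 40% days): Petrov 0.1271; Dube 0.3250; Andrade 0.5479.
Pro-rata amounts: Petrov 518.05; Dube 1,324.22; Andrade 2,232.73.
At nearest $25: Petrov $525; Dube $1,325; Andrade $2,225. Sum = $4,075.
Sum already equals the total — no adjustment.

Petrov: $525 · Dube: $1,325 · Andrade: $2,225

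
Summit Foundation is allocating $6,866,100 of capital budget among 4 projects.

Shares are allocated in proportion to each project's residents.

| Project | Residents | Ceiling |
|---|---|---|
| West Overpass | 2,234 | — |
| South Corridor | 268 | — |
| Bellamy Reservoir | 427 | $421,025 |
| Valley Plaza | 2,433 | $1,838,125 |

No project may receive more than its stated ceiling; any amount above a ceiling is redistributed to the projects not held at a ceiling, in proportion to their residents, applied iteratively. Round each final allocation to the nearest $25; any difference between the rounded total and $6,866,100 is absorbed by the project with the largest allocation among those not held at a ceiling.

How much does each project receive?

Residents total: 5,362.
Proportional shares (ignoring caps): West Overpass 2,860,661.58; South Corridor 343,176.95; Bellamy Reservoir 546,778.20; Valley Plaza 3,115,483.27.
Capped: Bellamy Reservoir ($421,025), Valley Plaza ($1,838,125); balance $4,606,950 reallocated over remaining residents 2,502.
Remaining shares: West Overpass 4,113,479.74 → $4,113,475; South Corridor 493,470.26 → $493,475.

West Overpass: $4,113,475 | South Corridor: $493,475 | Bellamy Reservoir: $421,025 | Valley Plaza: $1,838,125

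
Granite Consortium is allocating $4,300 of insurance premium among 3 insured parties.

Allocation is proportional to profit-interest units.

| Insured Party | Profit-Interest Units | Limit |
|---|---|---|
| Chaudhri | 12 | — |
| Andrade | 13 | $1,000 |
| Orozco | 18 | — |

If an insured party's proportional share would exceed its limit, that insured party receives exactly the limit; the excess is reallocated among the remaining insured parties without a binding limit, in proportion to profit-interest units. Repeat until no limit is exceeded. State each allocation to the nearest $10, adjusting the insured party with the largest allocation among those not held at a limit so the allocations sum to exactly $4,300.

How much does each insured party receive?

Chaudhri: $1,320; Andrade: $1,000; Orozco: $1,980

Combined profit-interest units = 43.
Pro-rata shares before constraints: Chaudhri 1,200.00; Andrade 1,300.00; Orozco 1,800.00.
Held at cap: Andrade ($1,000); balance $3,300 reallocated over remaining profit-interest units 30.
Redistributed shares: Chaudhri 1,320.00 → $1,320; Orozco 1,980.00 → $1,980.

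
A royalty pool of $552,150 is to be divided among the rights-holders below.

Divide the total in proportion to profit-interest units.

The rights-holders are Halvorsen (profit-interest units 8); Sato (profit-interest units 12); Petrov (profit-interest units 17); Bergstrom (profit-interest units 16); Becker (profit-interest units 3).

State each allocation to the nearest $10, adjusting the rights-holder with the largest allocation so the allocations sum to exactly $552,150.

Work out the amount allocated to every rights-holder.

Halvorsen: $78,880 · Sato: $118,320 · Petrov: $167,610 · Bergstrom: $157,760 · Becker: $29,580

Total profit-interest units = 56.
Raw shares: Halvorsen 8/56 × $552,150 = 78,878.57; Sato 12/56 × $552,150 = 118,317.86; Petrov 17/56 × $552,150 = 167,616.96; Bergstrom 16/56 × $552,150 = 157,757.14; Becker 3/56 × $552,150 = 29,579.46.
Rounded to nearest $10: Halvorsen $78,880; Sato $118,320; Petrov $167,620; Bergstrom $157,760; Becker $29,580. Sum = $552,160.
Difference $552,150 − $552,160 = −$10 applied to largest allocation (Petrov): Petrov becomes $167,610.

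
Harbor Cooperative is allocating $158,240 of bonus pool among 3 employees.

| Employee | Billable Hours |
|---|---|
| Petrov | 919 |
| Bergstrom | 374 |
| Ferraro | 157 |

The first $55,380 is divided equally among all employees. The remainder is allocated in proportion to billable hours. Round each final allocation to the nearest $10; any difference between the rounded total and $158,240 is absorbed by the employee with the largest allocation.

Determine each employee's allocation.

Petrov: $83,650; Bergstrom: $44,990; Ferraro: $29,600

Equal tier: $55,380 ÷ 3 = $18,460 apiece.
Remainder $102,860 by billable hours (total 1,450): Petrov 65,191.96 → $65,190; Bergstrom 26,530.79 → $26,530; Ferraro 11,137.26 → $11,140.
Totals: Petrov $18,460 + $65,190 = $83,650; Bergstrom $18,460 + $26,530 = $44,990; Ferraro $18,460 + $11,140 = $29,600.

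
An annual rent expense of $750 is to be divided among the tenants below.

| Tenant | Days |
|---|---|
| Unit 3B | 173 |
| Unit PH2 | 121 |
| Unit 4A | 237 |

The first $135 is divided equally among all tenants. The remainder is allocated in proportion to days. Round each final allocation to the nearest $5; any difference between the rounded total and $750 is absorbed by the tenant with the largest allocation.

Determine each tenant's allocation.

Unit 3B: $245 · Unit PH2: $185 · Unit 4A: $320

First tranche $135 split equally: $45 each.
Remainder $615 by days (total 531): Unit 3B 200.37 → $200; Unit PH2 140.14 → $140; Unit 4A 274.49 → $275.
Totals: Unit 3B $45 + $200 = $245; Unit PH2 $45 + $140 = $185; Unit 4A $45 + $275 = $320.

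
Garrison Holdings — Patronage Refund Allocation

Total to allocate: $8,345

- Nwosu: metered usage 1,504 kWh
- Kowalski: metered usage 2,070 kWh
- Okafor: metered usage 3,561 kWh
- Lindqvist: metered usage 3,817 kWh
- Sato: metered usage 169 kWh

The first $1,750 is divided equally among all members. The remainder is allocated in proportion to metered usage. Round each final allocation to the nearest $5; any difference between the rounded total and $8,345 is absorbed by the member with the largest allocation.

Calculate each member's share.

Equal tier: $1,750 ÷ 5 = $350 apiece.
Remainder $6,595 by metered usage (total 11,121): Nwosu 891.91 → $890; Kowalski 1,227.56 → $1,230; Okafor 2,111.75 → $2,110; Lindqvist 2,263.57 → $2,265; Sato 100.22 → $100.
Totals: Nwosu $350 + $890 = $1,240; Kowalski $350 + $1,230 = $1,580; Okafor $350 + $2,110 = $2,460; Lindqvist $350 + $2,265 = $2,615; Sato $350 + $100 = $450.

Nwosu: $1,240 | Kowalski: $1,580 | Okafor: $2,460 | Lindqvist: $2,615 | Sato: $450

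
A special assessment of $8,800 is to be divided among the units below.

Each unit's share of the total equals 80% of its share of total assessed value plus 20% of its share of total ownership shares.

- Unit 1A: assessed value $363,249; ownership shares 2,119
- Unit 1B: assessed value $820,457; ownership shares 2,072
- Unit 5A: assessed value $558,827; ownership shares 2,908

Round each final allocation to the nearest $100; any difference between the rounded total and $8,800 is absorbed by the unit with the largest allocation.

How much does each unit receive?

Unit 1A: $2,000; Unit 1B: $3,800; Unit 5A: $3,000

Totals — assessed value 1,742,533, ownership shares 7,099.
Blended shares (80% assessed value + 20% ownership shares): Unit 1A 0.2265; Unit 1B 0.4350; Unit 5A 0.3385.
Pro-rata amounts: Unit 1A 1,992.91; Unit 1B 3,828.42; Unit 5A 2,978.67.
After rounding ($100): Unit 1A $2,000; Unit 1B $3,800; Unit 5A $3,000. Sum = $8,800.
Rounded total matches; no reconciliation needed.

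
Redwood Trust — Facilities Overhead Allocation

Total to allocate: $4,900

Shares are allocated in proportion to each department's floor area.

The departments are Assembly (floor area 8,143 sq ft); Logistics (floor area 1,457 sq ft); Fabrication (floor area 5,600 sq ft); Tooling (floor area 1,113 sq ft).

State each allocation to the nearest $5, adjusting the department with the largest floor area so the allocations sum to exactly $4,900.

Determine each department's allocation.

Sum of floor area: 8,143 + 1,457 + 5,600 + 1,113 = 16,313.
Raw shares: Assembly 2,445.94; Logistics 437.64; Fabrication 1,682.09; Tooling 334.32.
At nearest $5: Assembly $2,445; Logistics $440; Fabrication $1,680; Tooling $335. Sum = $4,900.
No rounding difference to absorb.

Assembly: $2,445 · Logistics: $440 · Fabrication: $1,680 · Tooling: $335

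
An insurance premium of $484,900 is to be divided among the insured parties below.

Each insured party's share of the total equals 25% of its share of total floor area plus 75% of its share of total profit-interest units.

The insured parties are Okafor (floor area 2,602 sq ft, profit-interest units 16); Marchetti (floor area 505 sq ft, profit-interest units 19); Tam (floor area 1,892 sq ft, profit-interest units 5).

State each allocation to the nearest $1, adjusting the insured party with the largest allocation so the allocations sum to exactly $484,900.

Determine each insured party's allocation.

Okafor: $208,568; Marchetti: $184,992; Tam: $91,340

Floor area total 4,999; profit-interest units total 40.
Blended shares (25% floor area + 75% profit-interest units): Okafor 0.4301; Marchetti 0.3815; Tam 0.1884.
Proportional shares: Okafor 208,568.11; Marchetti 184,991.80; Tam 91,340.09.
After rounding ($1): Okafor $208,568; Marchetti $184,992; Tam $91,340. Sum = $484,900.
No rounding difference to absorb.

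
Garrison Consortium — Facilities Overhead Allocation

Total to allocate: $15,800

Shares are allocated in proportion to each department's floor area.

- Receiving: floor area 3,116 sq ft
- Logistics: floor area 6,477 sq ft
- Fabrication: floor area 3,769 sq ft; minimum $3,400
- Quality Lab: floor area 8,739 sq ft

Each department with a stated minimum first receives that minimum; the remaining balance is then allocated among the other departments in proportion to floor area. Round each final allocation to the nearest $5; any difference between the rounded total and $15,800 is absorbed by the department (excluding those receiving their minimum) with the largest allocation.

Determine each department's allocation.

Fund the minimums — Fabrication $3,400. Residual $12,400.
Residual split over remaining floor area 18,332: Receiving 2,107.70 → $2,110; Logistics 4,381.13 → $4,380; Quality Lab 5,911.17 → $5,910.

Receiving: $2,110; Logistics: $4,380; Fabrication: $3,400; Quality Lab: $5,910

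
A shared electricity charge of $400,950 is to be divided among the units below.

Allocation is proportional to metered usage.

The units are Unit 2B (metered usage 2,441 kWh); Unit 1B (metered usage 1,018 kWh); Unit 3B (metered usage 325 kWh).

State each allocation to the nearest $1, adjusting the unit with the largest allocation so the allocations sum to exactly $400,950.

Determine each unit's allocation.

Unit 2B: $258,646; Unit 1B: $107,867; Unit 3B: $34,437

Combined metered usage = 3,784.
Unrounded shares: Unit 2B 2,441/3,784 × $400,950 = 258,646.66; Unit 1B 1,018/3,784 × $400,950 = 107,866.57; Unit 3B 325/3,784 × $400,950 = 34,436.77.
After rounding ($1): Unit 2B $258,647; Unit 1B $107,867; Unit 3B $34,437. Sum = $400,951.
Difference $400,950 − $400,951 = −$1 applied to largest allocation (Unit 2B): Unit 2B becomes $258,646.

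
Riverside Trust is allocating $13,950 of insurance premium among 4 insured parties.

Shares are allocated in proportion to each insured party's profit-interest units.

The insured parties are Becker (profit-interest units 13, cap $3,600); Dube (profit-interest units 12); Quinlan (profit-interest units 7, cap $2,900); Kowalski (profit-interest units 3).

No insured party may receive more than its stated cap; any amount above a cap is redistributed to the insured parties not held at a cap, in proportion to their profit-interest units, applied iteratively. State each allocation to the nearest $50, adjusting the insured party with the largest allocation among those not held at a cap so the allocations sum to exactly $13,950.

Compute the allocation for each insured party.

Profit-interest units total: 35.
Proportional shares (ignoring caps): Becker 5,181.43; Dube 4,782.86; Quinlan 2,790.00; Kowalski 1,195.71.
Held at cap: Becker ($3,600); balance $10,350 reallocated over remaining profit-interest units 22.
Held at cap: Quinlan ($2,900); balance $7,450 reallocated over remaining profit-interest units 15.
Remaining shares: Dube 5,960.00 → $5,950; Kowalski 1,490.00 → $1,500.

Becker: $3,600 · Dube: $5,950 · Quinlan: $2,900 · Kowalski: $1,500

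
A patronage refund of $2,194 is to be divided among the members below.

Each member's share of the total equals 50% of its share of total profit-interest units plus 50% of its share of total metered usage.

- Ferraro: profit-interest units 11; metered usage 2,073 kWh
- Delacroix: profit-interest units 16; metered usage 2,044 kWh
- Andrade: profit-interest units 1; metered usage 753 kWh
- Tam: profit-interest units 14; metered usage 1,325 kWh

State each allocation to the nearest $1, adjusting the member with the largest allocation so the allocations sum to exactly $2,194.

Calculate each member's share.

Ferraro: $654; Delacroix: $781; Andrade: $159; Tam: $600

Totals — profit-interest units 42, metered usage 6,195.
Combined weights (50% profit-interest units + 50% metered usage): Ferraro 0.2983; Delacroix 0.3554; Andrade 0.0727; Tam 0.2736.
Pro-rata amounts: Ferraro 654.39; Delacroix 779.85; Andrade 159.46; Tam 600.30.
At nearest $1: Ferraro $654; Delacroix $780; Andrade $159; Tam $600. Sum = $2,193.
Difference $2,194 − $2,193 = +$1 applied to largest allocation (Delacroix): Delacroix becomes $781.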